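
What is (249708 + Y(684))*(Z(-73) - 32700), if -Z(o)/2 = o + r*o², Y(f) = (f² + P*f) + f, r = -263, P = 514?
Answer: 2963947392000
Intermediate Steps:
Y(f) = f² + 515*f (Y(f) = (f² + 514*f) + f = f² + 515*f)
Z(o) = -2*o + 526*o² (Z(o) = -2*(o - 263*o²) = -2*o + 526*o²)
(249708 + Y(684))*(Z(-73) - 32700) = (249708 + 684*(515 + 684))*(2*(-73)*(-1 + 263*(-73)) - 32700) = (249708 + 684*1199)*(2*(-73)*(-1 - 19199) - 32700) = (249708 + 820116)*(2*(-73)*(-19200) - 32700) = 1069824*(2803200 - 32700) = 1069824*2770500 = 2963947392000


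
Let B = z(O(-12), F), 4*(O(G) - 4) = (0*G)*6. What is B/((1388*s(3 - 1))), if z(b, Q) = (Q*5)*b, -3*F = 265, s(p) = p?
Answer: -1325/2082 ≈ -0.63641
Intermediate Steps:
F = -265/3 (F = -⅓*265 = -265/3 ≈ -88.333)
O(G) = 4 (O(G) = 4 + ((0*G)*6)/4 = 4 + (0*6)/4 = 4 + (¼)*0 = 4 + 0 = 4)
z(b, Q) = 5*Q*b (z(b, Q) = (5*Q)*b = 5*Q*b)
B = -5300/3 (B = 5*(-265/3)*4 = -5300/3 ≈ -1766.7)
B/((1388*s(3 - 1))) = -5300*1/(1388*(3 - 1))/3 = -5300/(3*(1388*2)) = -5300/3/2776 = -5300/3*1/2776 = -1325/2082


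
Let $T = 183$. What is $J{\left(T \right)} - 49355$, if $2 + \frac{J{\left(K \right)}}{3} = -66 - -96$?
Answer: $-49271$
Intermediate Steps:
$J{\left(K \right)} = 84$ ($J{\left(K \right)} = -6 + 3 \left(-66 - -96\right) = -6 + 3 \left(-66 + 96\right) = -6 + 3 \cdot 30 = -6 + 90 = 84$)
$J{\left(T \right)} - 49355 = 84 - 49355 = -49271$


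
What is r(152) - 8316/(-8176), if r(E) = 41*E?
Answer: 1820041/292 ≈ 6233.0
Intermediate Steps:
r(152) - 8316/(-8176) = 41*152 - 8316/(-8176) = 6232 - 8316*(-1)/8176 = 6232 - 1*(-297/292) = 6232 + 297/292 = 1820041/292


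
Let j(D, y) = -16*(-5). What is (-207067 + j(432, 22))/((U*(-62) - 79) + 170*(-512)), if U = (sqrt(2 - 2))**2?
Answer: 206987/87119 ≈ 2.3759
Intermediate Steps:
j(D, y) = 80
U = 0 (U = (sqrt(0))**2 = 0**2 = 0)
(-207067 + j(432, 22))/((U*(-62) - 79) + 170*(-512)) = (-207067 + 80)/((0*(-62) - 79) + 170*(-512)) = -206987/((0 - 79) - 87040) = -206987/(-79 - 87040) = -206987/(-87119) = -206987*(-1/87119) = 206987/87119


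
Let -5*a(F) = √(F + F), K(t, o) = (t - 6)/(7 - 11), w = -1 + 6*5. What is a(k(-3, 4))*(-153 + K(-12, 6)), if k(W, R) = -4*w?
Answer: 297*I*√58/5 ≈ 452.38*I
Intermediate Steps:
w = 29 (w = -1 + 30 = 29)
k(W, R) = -116 (k(W, R) = -4*29 = -116)
K(t, o) = 3/2 - t/4 (K(t, o) = (-6 + t)/(-4) = (-6 + t)*(-¼) = 3/2 - t/4)
a(F) = -√2*√F/5 (a(F) = -√(F + F)/5 = -√2*√F/5)
a(k(-3, 4))*(-153 + K(-12, 6)) = (-√2*√(-116)/5)*(-153 + (3/2 - ¼*(-12))) = (-√2*2*I*√29/5)*(-153 + (3/2 + 3)) = (-2*I*√58/5)*(-153 + 9/2) = -2*I*√58/5*(-297/2) = 297*I*√58/5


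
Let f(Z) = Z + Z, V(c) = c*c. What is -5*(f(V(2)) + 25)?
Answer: -165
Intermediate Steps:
V(c) = c²
f(Z) = 2*Z
-5*(f(V(2)) + 25) = -5*(2*2² + 25) = -5*(2*4 + 25) = -5*(8 + 25) = -5*33 = -165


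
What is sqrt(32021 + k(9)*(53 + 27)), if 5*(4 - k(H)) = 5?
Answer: sqrt(32261) ≈ 179.61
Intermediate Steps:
k(H) = 3 (k(H) = 4 - 1/5*5 = 4 - 1 = 3)
sqrt(32021 + k(9)*(53 + 27)) = sqrt(32021 + 3*(53 + 27)) = sqrt(32021 + 3*80) = sqrt(32021 + 240) = sqrt(32261)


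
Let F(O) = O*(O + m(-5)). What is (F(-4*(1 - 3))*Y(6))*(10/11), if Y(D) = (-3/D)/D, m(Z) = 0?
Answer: -160/33 ≈ -4.8485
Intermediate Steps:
Y(D) = -3/D²
F(O) = O² (F(O) = O*(O + 0) = O*O = O²)
(F(-4*(1 - 3))*Y(6))*(10/11) = ((-4*(1 - 3))²*(-3/6²))*(10/11) = ((-4*(-2))²*(-3*1/36))*(10*(1/11)) = (8²*(-1/12))*(10/11) = (64*(-1/12))*(10/11) = -16/3*10/11 = -160/33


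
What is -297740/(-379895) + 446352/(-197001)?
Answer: -7394121020/4989312993 ≈ -1.4820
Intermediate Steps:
-297740/(-379895) + 446352/(-197001) = -297740*(-1/379895) + 446352*(-1/197001) = 59548/75979 - 148784/65667 = -7394121020/4989312993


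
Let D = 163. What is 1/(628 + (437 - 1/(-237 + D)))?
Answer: 74/78811 ≈ 0.00093895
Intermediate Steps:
1/(628 + (437 - 1/(-237 + D))) = 1/(628 + (437 - 1/(-237 + 163))) = 1/(628 + (437 - 1/(-74))) = 1/(628 + (437 - 1*(-1/74))) = 1/(628 + (437 + 1/74)) = 1/(628 + 32339/74) = 1/(78811/74) = 74/78811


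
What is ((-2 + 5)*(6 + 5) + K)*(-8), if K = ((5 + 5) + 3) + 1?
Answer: -376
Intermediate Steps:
K = 14 (K = (10 + 3) + 1 = 13 + 1 = 14)
((-2 + 5)*(6 + 5) + K)*(-8) = ((-2 + 5)*(6 + 5) + 14)*(-8) = (3*11 + 14)*(-8) = (33 + 14)*(-8) = 47*(-8) = -376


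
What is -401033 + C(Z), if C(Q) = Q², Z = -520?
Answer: -130633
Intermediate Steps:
-401033 + C(Z) = -401033 + (-520)² = -401033 + 270400 = -130633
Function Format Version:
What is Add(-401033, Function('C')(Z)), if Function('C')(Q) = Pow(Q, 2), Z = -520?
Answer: -130633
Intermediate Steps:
Add(-401033, Function('C')(Z)) = Add(-401033, Pow(-520, 2)) = Add(-401033, 270400) = -130633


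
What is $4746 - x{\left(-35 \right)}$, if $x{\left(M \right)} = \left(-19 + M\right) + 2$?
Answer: $4798$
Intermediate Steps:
$x{\left(M \right)} = -17 + M$
$4746 - x{\left(-35 \right)} = 4746 - \left(-17 - 35\right) = 4746 - -52 = 4746 + 52 = 4798$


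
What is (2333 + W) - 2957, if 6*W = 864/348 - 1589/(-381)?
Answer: -41293943/66294 ≈ -622.89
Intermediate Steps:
W = 73513/66294 (W = (864/348 - 1589/(-381))/6 = (864*(1/348) - 1589*(-1/381))/6 = (72/29 + 1589/381)/6 = (1/6)*(73513/11049) = 73513/66294 ≈ 1.1089)
(2333 + W) - 2957 = (2333 + 73513/66294) - 2957 = 154737415/66294 - 2957 = -41293943/66294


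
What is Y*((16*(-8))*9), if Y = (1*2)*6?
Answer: -13824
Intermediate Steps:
Y = 12 (Y = 2*6 = 12)
Y*((16*(-8))*9) = 12*((16*(-8))*9) = 12*(-128*9) = 12*(-1152) = -13824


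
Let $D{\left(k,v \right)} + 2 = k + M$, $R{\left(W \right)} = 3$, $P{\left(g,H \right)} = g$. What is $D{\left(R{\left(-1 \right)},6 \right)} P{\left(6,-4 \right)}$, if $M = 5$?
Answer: $36$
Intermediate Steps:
$D{\left(k,v \right)} = 3 + k$ ($D{\left(k,v \right)} = -2 + \left(k + 5\right) = -2 + \left(5 + k\right) = 3 + k$)
$D{\left(R{\left(-1 \right)},6 \right)} P{\left(6,-4 \right)} = \left(3 + 3\right) 6 = 6 \cdot 6 = 36$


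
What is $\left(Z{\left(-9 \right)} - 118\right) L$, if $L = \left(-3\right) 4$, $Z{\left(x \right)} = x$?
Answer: $1524$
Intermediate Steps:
$L = -12$
$\left(Z{\left(-9 \right)} - 118\right) L = \left(-9 - 118\right) \left(-12\right) = \left(-127\right) \left(-12\right) = 1524$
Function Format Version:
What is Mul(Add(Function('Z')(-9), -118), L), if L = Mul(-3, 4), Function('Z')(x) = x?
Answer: 1524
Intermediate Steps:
L = -12
Mul(Add(Function('Z')(-9), -118), L) = Mul(Add(-9, -118), -12) = Mul(-127, -12) = 1524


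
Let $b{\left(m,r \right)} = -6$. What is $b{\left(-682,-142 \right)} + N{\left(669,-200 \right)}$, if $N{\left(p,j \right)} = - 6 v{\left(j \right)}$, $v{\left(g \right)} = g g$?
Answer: $-240006$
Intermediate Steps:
$v{\left(g \right)} = g^{2}$
$N{\left(p,j \right)} = - 6 j^{2}$
$b{\left(-682,-142 \right)} + N{\left(669,-200 \right)} = -6 - 6 \left(-200\right)^{2} = -6 - 240000 = -240006$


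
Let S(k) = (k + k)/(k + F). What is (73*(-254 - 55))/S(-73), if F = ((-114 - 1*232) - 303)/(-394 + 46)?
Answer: -2549765/232 ≈ -10990.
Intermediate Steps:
F = 649/348 (F = ((-114 - 232) - 303)/(-348) = (-346 - 303)*(-1/348) = -649*(-1/348) = 649/348 ≈ 1.8649)
S(k) = 2*k/(649/348 + k) (S(k) = (k + k)/(k + 649/348) = (2*k)/(649/348 + k) = 2*k/(649/348 + k))
(73*(-254 - 55))/S(-73) = (73*(-254 - 55))/((696*(-73)/(649 + 348*(-73)))) = (73*(-309))/((696*(-73)/(649 - 25404))) = -22557/(696*(-73)/(-24755)) = -22557/(696*(-73)*(-1/24755)) = -22557/50808/24755 = -22557*24755/50808 = -2549765/232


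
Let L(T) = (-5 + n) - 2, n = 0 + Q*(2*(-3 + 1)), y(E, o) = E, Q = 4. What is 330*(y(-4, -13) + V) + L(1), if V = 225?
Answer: 72907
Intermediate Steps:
n = -16 (n = 0 + 4*(2*(-3 + 1)) = 0 + 4*(2*(-2)) = 0 + 4*(-4) = 0 - 16 = -16)
L(T) = -23 (L(T) = (-5 - 16) - 2 = -21 - 2 = -23)
330*(y(-4, -13) + V) + L(1) = 330*(-4 + 225) - 23 = 330*221 - 23 = 72930 - 23 = 72907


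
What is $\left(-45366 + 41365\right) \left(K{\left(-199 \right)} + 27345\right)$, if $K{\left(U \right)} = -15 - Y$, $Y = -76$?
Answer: $-109651406$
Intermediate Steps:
$K{\left(U \right)} = 61$ ($K{\left(U \right)} = -15 - -76 = -15 + 76 = 61$)
$\left(-45366 + 41365\right) \left(K{\left(-199 \right)} + 27345\right) = \left(-45366 + 41365\right) \left(61 + 27345\right) = \left(-4001\right) 27406 = -109651406$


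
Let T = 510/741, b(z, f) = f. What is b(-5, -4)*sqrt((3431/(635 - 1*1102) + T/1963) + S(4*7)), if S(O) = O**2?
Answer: -4*sqrt(235618203924797261)/17417699 ≈ -111.47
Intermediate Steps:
T = 170/247 (T = 510*(1/741) = 170/247 ≈ 0.68826)
b(-5, -4)*sqrt((3431/(635 - 1*1102) + T/1963) + S(4*7)) = -4*sqrt((3431/(635 - 1*1102) + (170/247)/1963) + (4*7)**2) = -4*sqrt((3431/(635 - 1102) + (170/247)*(1/1963)) + 28**2) = -4*sqrt((3431/(-467) + 170/484861) + 784) = -4*sqrt((3431*(-1/467) + 170/484861) + 784) = -4*sqrt((-3431/467 + 170/484861) + 784) = -4*sqrt(-1663478701/226430087 + 784) = -4*sqrt(235618203924797261)/17417699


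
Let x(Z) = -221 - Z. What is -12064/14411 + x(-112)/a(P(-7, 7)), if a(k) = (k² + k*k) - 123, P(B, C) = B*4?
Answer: -19003279/20823895 ≈ -0.91257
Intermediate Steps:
P(B, C) = 4*B
a(k) = -123 + 2*k² (a(k) = (k² + k²) - 123 = 2*k² - 123 = -123 + 2*k²)
-12064/14411 + x(-112)/a(P(-7, 7)) = -12064/14411 + (-221 - 1*(-112))/(-123 + 2*(4*(-7))²) = -12064*1/14411 + (-221 + 112)/(-123 + 2*(-28)²) = -12064/14411 - 109/(-123 + 2*784) = -12064/14411 - 109/(-123 + 1568) = -12064/14411 - 109/1445 = -19003279/20823895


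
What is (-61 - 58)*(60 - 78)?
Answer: 2142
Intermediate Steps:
(-61 - 58)*(60 - 78) = -119*(-18) = 2142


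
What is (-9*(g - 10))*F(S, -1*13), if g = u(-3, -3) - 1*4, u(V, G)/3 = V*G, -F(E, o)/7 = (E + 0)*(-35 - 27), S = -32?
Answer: 1624896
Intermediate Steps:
F(E, o) = 434*E (F(E, o) = -7*(E + 0)*(-35 - 27) = -7*E*(-62) = -(-434)*E = 434*E)
u(V, G) = 3*G*V (u(V, G) = 3*(V*G) = 3*(G*V) = 3*G*V)
g = 23 (g = 3*(-3)*(-3) - 1*4 = 27 - 4 = 23)
(-9*(g - 10))*F(S, -1*13) = (-9*(23 - 10))*(434*(-32)) = -9*13*(-13888) = -117*(-13888) = 1624896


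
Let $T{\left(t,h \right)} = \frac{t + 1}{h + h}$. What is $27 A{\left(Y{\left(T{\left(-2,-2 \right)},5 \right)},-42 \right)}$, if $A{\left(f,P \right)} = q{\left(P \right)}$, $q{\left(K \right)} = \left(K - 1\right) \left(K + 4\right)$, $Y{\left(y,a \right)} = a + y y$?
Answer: $44118$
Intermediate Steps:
$T{\left(t,h \right)} = \frac{1 + t}{2 h}$
$Y{\left(y,a \right)} = a + y^{2}$
$q{\left(K \right)} = \left(-1 + K\right) \left(4 + K\right)$
$A{\left(f,P \right)} = -4 + P^{2} + 3 P$
$27 A{\left(Y{\left(T{\left(-2,-2 \right)},5 \right)},-42 \right)} = 27 \left(-4 + \left(-42\right)^{2} + 3 \left(-42\right)\right) = 27 \left(-4 + 1764 - 126\right) = 27 \cdot 1634 = 44118$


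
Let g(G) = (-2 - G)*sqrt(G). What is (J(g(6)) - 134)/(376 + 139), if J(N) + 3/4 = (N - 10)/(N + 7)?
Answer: -178749/690100 + 136*sqrt(6)/172525 ≈ -0.25709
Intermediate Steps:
g(G) = sqrt(G)*(-2 - G)
J(N) = -3/4 + (-10 + N)/(7 + N) (J(N) = -3/4 + (N - 10)/(N + 7) = -3/4 + (-10 + N)/(7 + N))
(J(g(6)) - 134)/(376 + 139) = ((-61 + sqrt(6)*(-2 - 1*6))/(4*(7 + sqrt(6)*(-2 - 1*6))) - 134)/(376 + 139) = ((-61 + sqrt(6)*(-2 - 6))/(4*(7 + sqrt(6)*(-2 - 6))) - 134)/515 = ((-61 + sqrt(6)*(-8))/(4*(7 + sqrt(6)*(-8))) - 134)*(1/515) = ((-61 - 8*sqrt(6))/(4*(7 - 8*sqrt(6))) - 134)*(1/515) = (-134 + (-61 - 8*sqrt(6))/(4*(7 - 8*sqrt(6))))*(1/515) = -134/515 + (-61 - 8*sqrt(6))/(2060*(7 - 8*sqrt(6)))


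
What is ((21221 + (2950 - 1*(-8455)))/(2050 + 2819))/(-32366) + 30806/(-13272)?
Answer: -404596017983/174294599724 ≈ -2.3213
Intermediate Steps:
((21221 + (2950 - 1*(-8455)))/(2050 + 2819))/(-32366) + 30806/(-13272) = ((21221 + (2950 + 8455))/4869)*(-1/32366) + 30806*(-1/13272) = ((21221 + 11405)*(1/4869))*(-1/32366) - 15403/6636 = (32626*(1/4869))*(-1/32366) - 15403/6636 = (32626/4869)*(-1/32366) - 15403/6636 = -16313/78795027 - 15403/6636 = -404596017983/174294599724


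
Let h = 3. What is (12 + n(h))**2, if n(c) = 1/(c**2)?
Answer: 11881/81 ≈ 146.68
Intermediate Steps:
n(c) = c**(-2)
(12 + n(h))**2 = (12 + 3**(-2))**2 = (12 + 1/9)**2 = (109/9)**2 = 11881/81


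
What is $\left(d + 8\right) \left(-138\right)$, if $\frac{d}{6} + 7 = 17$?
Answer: $-9384$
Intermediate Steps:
$d = 60$ ($d = -42 + 6 \cdot 17 = -42 + 102 = 60$)
$\left(d + 8\right) \left(-138\right) = \left(60 + 8\right) \left(-138\right) = 68 \left(-138\right) = -9384$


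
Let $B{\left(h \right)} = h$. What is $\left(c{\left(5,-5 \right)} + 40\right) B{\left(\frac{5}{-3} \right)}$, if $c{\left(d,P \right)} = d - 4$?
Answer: $- \frac{205}{3} \approx -68.333$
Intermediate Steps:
$c{\left(d,P \right)} = -4 + d$
$\left(c{\left(5,-5 \right)} + 40\right) B{\left(\frac{5}{-3} \right)} = \left(\left(-4 + 5\right) + 40\right) \frac{5}{-3} = \left(1 + 40\right) 5 \left(- \frac{1}{3}\right) = 41 \left(- \frac{5}{3}\right) = - \frac{205}{3}$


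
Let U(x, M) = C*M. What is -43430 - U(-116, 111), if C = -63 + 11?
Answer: -37658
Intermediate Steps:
C = -52
U(x, M) = -52*M
-43430 - U(-116, 111) = -43430 - (-52)*111 = -43430 - 1*(-5772) = -43430 + 5772 = -37658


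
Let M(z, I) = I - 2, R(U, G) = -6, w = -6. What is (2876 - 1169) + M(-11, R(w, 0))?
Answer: 1699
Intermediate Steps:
M(z, I) = -2 + I
(2876 - 1169) + M(-11, R(w, 0)) = (2876 - 1169) + (-2 - 6) = 1707 - 8 = 1699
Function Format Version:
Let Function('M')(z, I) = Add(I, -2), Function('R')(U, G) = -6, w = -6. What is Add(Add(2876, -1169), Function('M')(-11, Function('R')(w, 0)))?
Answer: 1699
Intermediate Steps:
Function('M')(z, I) = Add(-2, I)
Add(Add(2876, -1169), Function('M')(-11, Function('R')(w, 0))) = Add(Add(2876, -1169), Add(-2, -6)) = Add(1707, -8) = 1699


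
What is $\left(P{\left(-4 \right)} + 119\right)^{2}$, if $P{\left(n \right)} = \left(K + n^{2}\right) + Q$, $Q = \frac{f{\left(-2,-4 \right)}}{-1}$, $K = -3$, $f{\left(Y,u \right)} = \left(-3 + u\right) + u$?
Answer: $20449$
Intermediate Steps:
$f{\left(Y,u \right)} = -3 + 2 u$
$Q = 11$ ($Q = \frac{-3 + 2 \left(-4\right)}{-1} = \left(-3 - 8\right) \left(-1\right) = \left(-11\right) \left(-1\right) = 11$)
$P{\left(n \right)} = 8 + n^{2}$ ($P{\left(n \right)} = \left(-3 + n^{2}\right) + 11 = 8 + n^{2}$)
$\left(P{\left(-4 \right)} + 119\right)^{2} = \left(\left(8 + \left(-4\right)^{2}\right) + 119\right)^{2} = \left(\left(8 + 16\right) + 119\right)^{2} = \left(24 + 119\right)^{2} = 143^{2} = 20449$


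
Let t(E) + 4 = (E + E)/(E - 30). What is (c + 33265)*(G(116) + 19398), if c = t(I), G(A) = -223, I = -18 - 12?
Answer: 637798850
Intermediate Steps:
I = -30
t(E) = -4 + 2*E/(-30 + E) (t(E) = -4 + (E + E)/(E - 30) = -4 + (2*E)/(-30 + E) = -4 + 2*E/(-30 + E))
c = -3 (c = 2*(60 - 1*(-30))/(-30 - 30) = 2*(60 + 30)/(-60) = 2*(-1/60)*90 = -3)
(c + 33265)*(G(116) + 19398) = (-3 + 33265)*(-223 + 19398) = 33262*19175 = 637798850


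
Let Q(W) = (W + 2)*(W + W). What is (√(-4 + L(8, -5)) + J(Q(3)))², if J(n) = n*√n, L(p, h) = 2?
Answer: 26998 + 120*I*√15 ≈ 26998.0 + 464.76*I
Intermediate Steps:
Q(W) = 2*W*(2 + W) (Q(W) = (2 + W)*(2*W) = 2*W*(2 + W))
J(n) = n^(3/2)
(√(-4 + L(8, -5)) + J(Q(3)))² = (√(-4 + 2) + (2*3*(2 + 3))^(3/2))² = (√(-2) + (2*3*5)^(3/2))² = (I*√2 + 30^(3/2))² = (I*√2 + 30*√30)² = (30*√30 + I*√2)²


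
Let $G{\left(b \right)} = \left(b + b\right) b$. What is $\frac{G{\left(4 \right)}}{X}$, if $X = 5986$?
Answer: $\frac{16}{2993} \approx 0.0053458$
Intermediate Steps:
$G{\left(b \right)} = 2 b^{2}$ ($G{\left(b \right)} = 2 b b = 2 b^{2}$)
$\frac{G{\left(4 \right)}}{X} = \frac{2 \cdot 4^{2}}{5986} = 2 \cdot 16 \cdot \frac{1}{5986} = 32 \cdot \frac{1}{5986} = \frac{16}{2993}$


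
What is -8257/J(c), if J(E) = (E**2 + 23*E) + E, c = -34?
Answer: -8257/340 ≈ -24.285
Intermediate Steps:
J(E) = E**2 + 24*E
-8257/J(c) = -8257*(-1/(34*(24 - 34))) = -8257/((-34*(-10))) = -8257/340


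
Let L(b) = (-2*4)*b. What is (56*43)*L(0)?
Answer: 0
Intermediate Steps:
L(b) = -8*b
(56*43)*L(0) = (56*43)*(-8*0) = 2408*0 = 0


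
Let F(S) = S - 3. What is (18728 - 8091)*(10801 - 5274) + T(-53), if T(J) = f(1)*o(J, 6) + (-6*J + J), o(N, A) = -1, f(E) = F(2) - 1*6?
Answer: 58790971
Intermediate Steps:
F(S) = -3 + S
f(E) = -7 (f(E) = (-3 + 2) - 1*6 = -1 - 6 = -7)
T(J) = 7 - 5*J (T(J) = -7*(-1) + (-6*J + J) = 7 - 5*J)
(18728 - 8091)*(10801 - 5274) + T(-53) = (18728 - 8091)*(10801 - 5274) + (7 - 5*(-53)) = 10637*5527 + (7 + 265) = 58790699 + 272 = 58790971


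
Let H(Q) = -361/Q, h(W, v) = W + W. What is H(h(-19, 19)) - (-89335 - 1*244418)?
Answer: 667525/2 ≈ 3.3376e+5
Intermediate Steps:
h(W, v) = 2*W
H(h(-19, 19)) - (-89335 - 1*244418) = -361/(2*(-19)) - (-89335 - 1*244418) = -361/(-38) - (-89335 - 244418) = -361*(-1/38) - 1*(-333753) = 19/2 + 333753 = 667525/2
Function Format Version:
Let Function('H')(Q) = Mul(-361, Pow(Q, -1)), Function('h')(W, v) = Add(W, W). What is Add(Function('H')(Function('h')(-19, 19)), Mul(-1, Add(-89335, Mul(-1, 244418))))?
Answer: Rational(667525, 2) ≈ 3.3376e+5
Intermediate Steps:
Function('h')(W, v) = Mul(2, W)
Add(Function('H')(Function('h')(-19, 19)), Mul(-1, Add(-89335, Mul(-1, 244418)))) = Add(Mul(-361, Pow(Mul(2, -19), -1)), Mul(-1, Add(-89335, Mul(-1, 244418)))) = Add(Mul(-361, Pow(-38, -1)), Mul(-1, Add(-89335, -244418))) = Add(Mul(-361, Rational(-1, 38)), Mul(-1, -333753)) = Add(Rational(19, 2), 333753) = Rational(667525, 2)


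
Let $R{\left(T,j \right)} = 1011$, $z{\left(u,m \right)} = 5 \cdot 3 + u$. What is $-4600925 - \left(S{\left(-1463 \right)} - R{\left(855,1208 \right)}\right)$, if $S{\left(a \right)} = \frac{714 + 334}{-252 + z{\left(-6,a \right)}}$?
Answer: $- \frac{1117778054}{243} \approx -4.5999 \cdot 10^{6}$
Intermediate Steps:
$z{\left(u,m \right)} = 15 + u$
$S{\left(a \right)} = - \frac{1048}{243}$ ($S{\left(a \right)} = \frac{714 + 334}{-252 + \left(15 - 6\right)} = \frac{1048}{-252 + 9} = \frac{1048}{-243} = 1048 \left(- \frac{1}{243}\right) = - \frac{1048}{243}$)
$-4600925 - \left(S{\left(-1463 \right)} - R{\left(855,1208 \right)}\right) = -4600925 - \left(- \frac{1048}{243} - 1011\right) = -4600925 - - \frac{246721}{243} = -4600925 + \frac{246721}{243} = - \frac{1117778054}{243}$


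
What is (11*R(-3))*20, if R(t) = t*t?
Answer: 1980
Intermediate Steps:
R(t) = t²
(11*R(-3))*20 = (11*(-3)²)*20 = (11*9)*20 = 99*20 = 1980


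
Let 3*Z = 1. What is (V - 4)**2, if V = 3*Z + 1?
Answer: 4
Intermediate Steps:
Z = 1/3 (Z = (1/3)*1 = 1/3 ≈ 0.33333)
V = 2 (V = 3*(1/3) + 1 = 1 + 1 = 2)
(V - 4)**2 = (2 - 4)**2 = (-2)**2 = 4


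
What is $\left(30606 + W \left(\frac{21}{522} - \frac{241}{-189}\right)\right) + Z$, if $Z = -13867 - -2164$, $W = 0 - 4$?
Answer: $\frac{103578505}{5481} \approx 18898.0$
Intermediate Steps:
$W = -4$ ($W = 0 - 4 = -4$)
$Z = -11703$ ($Z = -13867 + 2164 = -11703$)
$\left(30606 + W \left(\frac{21}{522} - \frac{241}{-189}\right)\right) + Z = \left(30606 - 4 \left(\frac{21}{522} - \frac{241}{-189}\right)\right) - 11703 = \left(30606 - 4 \left(21 \cdot \frac{1}{522} - - \frac{241}{189}\right)\right) - 11703 = \left(30606 - 4 \left(\frac{7}{174} + \frac{241}{189}\right)\right) - 11703 = \left(30606 - \frac{28838}{5481}\right) - 11703 = \frac{167722648}{5481} - 11703 = \frac{103578505}{5481}$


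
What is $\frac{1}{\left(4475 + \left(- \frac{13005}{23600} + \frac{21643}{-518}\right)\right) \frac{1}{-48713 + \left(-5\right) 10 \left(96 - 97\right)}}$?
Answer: $- \frac{19829848080}{1806282287} \approx -10.978$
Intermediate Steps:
$\frac{1}{\left(4475 + \left(- \frac{13005}{23600} + \frac{21643}{-518}\right)\right) \frac{1}{-48713 + \left(-5\right) 10 \left(96 - 97\right)}} = \frac{1}{\left(4475 + \left(\left(-13005\right) \frac{1}{23600} + 21643 \left(- \frac{1}{518}\right)\right)\right) \frac{1}{-48713 - -50}} = \frac{1}{\left(4475 - \frac{51751139}{1222480}\right) \frac{1}{-48713 + 50}} = \frac{1}{\left(4475 - \frac{51751139}{1222480}\right) \frac{1}{-48663}} = \frac{1}{\frac{5418846861}{1222480} \left(- \frac{1}{48663}\right)} = \frac{1}{- \frac{1806282287}{19829848080}} = - \frac{19829848080}{1806282287}$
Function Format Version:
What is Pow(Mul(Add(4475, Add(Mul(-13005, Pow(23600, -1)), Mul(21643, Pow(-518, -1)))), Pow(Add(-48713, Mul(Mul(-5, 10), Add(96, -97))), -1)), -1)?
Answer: Rational(-19829848080, 1806282287) ≈ -10.978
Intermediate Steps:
Pow(Mul(Add(4475, Add(Mul(-13005, Pow(23600, -1)), Mul(21643, Pow(-518, -1)))), Pow(Add(-48713, Mul(Mul(-5, 10), Add(96, -97))), -1)), -1) = Pow(Mul(Add(4475, Add(Mul(-13005, Rational(1, 23600)), Mul(21643, Rational(-1, 518)))), Pow(Add(-48713, Mul(-50, -1)), -1)), -1) = Pow(Mul(Add(4475, Add(Rational(-2601, 4720), Rational(-21643, 518))), Pow(Add(-48713, 50), -1)), -1) = Pow(Mul(Add(4475, Rational(-51751139, 1222480)), Pow(-48663, -1)), -1) = Pow(Mul(Rational(5418846861, 1222480), Rational(-1, 48663)), -1) = Pow(Rational(-1806282287, 19829848080), -1) = Rational(-19829848080, 1806282287)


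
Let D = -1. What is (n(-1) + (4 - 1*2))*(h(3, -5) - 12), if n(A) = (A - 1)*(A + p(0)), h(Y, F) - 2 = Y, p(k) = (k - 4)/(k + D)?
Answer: 28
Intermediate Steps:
p(k) = (-4 + k)/(-1 + k) (p(k) = (k - 4)/(k - 1) = (-4 + k)/(-1 + k))
h(Y, F) = 2 + Y
n(A) = (-1 + A)*(4 + A) (n(A) = (A - 1)*(A + (-4 + 0)/(-1 + 0)) = (-1 + A)*(A - 4/(-1)) = (-1 + A)*(A - 1*(-4)) = (-1 + A)*(A + 4) = (-1 + A)*(4 + A))
(n(-1) + (4 - 1*2))*(h(3, -5) - 12) = ((-4 + (-1)² + 3*(-1)) + (4 - 1*2))*((2 + 3) - 12) = ((-4 + 1 - 3) + (4 - 2))*(5 - 12) = (-6 + 2)*(-7) = -4*(-7) = 28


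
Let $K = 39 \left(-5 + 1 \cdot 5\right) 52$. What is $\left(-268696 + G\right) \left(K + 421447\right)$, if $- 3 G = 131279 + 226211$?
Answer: $- \frac{490386457366}{3} \approx -1.6346 \cdot 10^{11}$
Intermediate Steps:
$G = - \frac{357490}{3}$ ($G = - \frac{131279 + 226211}{3} = \left(- \frac{1}{3}\right) 357490 = - \frac{357490}{3} \approx -1.1916 \cdot 10^{5}$)
$K = 0$ ($K = 39 \left(-5 + 5\right) 52 = 39 \cdot 0 \cdot 52 = 0 \cdot 52 = 0$)
$\left(-268696 + G\right) \left(K + 421447\right) = \left(-268696 - \frac{357490}{3}\right) \left(0 + 421447\right) = \left(- \frac{1163578}{3}\right) 421447 = - \frac{490386457366}{3}$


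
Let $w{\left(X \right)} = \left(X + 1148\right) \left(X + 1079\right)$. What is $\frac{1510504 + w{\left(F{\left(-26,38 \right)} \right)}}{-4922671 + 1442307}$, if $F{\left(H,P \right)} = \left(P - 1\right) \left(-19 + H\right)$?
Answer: $- \frac{906733}{1740182} \approx -0.52106$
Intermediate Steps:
$F{\left(H,P \right)} = \left(-1 + P\right) \left(-19 + H\right)$
$w{\left(X \right)} = \left(1079 + X\right) \left(1148 + X\right)$ ($w{\left(X \right)} = \left(1148 + X\right) \left(1079 + X\right) = \left(1079 + X\right) \left(1148 + X\right)$)
$\frac{1510504 + w{\left(F{\left(-26,38 \right)} \right)}}{-4922671 + 1442307} = \frac{1510504 + \left(1238692 + \left(19 - -26 - 722 - 988\right)^{2} + 2227 \left(19 - -26 - 722 - 988\right)\right)}{-4922671 + 1442307} = \frac{1510504 + \left(1238692 + \left(19 + 26 - 722 - 988\right)^{2} + 2227 \left(19 + 26 - 722 - 988\right)\right)}{-3480364} = \left(1510504 + \left(1238692 + \left(-1665\right)^{2} + 2227 \left(-1665\right)\right)\right) \left(- \frac{1}{3480364}\right) = \left(1510504 + \left(1238692 + 2772225 - 3707955\right)\right) \left(- \frac{1}{3480364}\right) = \left(1510504 + 302962\right) \left(- \frac{1}{3480364}\right) = 1813466 \left(- \frac{1}{3480364}\right) = - \frac{906733}{1740182}$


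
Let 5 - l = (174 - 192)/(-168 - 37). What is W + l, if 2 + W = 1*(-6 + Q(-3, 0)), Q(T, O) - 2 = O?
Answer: -223/205 ≈ -1.0878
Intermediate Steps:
l = 1007/205 (l = 5 - (174 - 192)/(-168 - 37) = 5 - (-18)/(-205) = 5 - (-18)*(-1)/205 = 5 - 1*18/205 = 5 - 18/205 = 1007/205 ≈ 4.9122)
Q(T, O) = 2 + O
W = -6 (W = -2 + 1*(-6 + (2 + 0)) = -2 + 1*(-6 + 2) = -2 + 1*(-4) = -2 - 4 = -6)
W + l = -6 + 1007/205 = -223/205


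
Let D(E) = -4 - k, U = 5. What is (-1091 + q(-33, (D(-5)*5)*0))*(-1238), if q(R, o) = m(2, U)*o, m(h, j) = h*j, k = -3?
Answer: 1350658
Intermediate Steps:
D(E) = -1 (D(E) = -4 - 1*(-3) = -4 + 3 = -1)
q(R, o) = 10*o (q(R, o) = (2*5)*o = 10*o)
(-1091 + q(-33, (D(-5)*5)*0))*(-1238) = (-1091 + 10*(-1*5*0))*(-1238) = (-1091 + 10*(-5*0))*(-1238) = (-1091 + 10*0)*(-1238) = (-1091 + 0)*(-1238) = -1091*(-1238) = 1350658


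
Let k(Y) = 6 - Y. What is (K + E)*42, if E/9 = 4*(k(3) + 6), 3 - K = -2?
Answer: 13818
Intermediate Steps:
K = 5 (K = 3 - 1*(-2) = 3 + 2 = 5)
E = 324 (E = 9*(4*((6 - 1*3) + 6)) = 9*(4*((6 - 3) + 6)) = 9*(4*(3 + 6)) = 9*(4*9) = 9*36 = 324)
(K + E)*42 = (5 + 324)*42 = 329*42 = 13818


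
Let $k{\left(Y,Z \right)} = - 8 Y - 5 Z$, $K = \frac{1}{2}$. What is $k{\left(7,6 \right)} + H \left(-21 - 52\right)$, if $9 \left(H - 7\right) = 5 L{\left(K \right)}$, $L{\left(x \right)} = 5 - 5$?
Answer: $-597$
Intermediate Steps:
$K = \frac{1}{2} \approx 0.5$
$L{\left(x \right)} = 0$
$H = 7$ ($H = 7 + \frac{5 \cdot 0}{9} = 7 + \frac{1}{9} \cdot 0 = 7 + 0 = 7$)
$k{\left(7,6 \right)} + H \left(-21 - 52\right) = \left(\left(-8\right) 7 - 30\right) + 7 \left(-21 - 52\right) = \left(-56 - 30\right) + 7 \left(-73\right) = -86 - 511 = -597$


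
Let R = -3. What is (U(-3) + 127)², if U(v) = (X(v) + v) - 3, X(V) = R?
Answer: 13924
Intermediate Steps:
X(V) = -3
U(v) = -6 + v (U(v) = (-3 + v) - 3 = -6 + v)
(U(-3) + 127)² = ((-6 - 3) + 127)² = (-9 + 127)² = 118² = 13924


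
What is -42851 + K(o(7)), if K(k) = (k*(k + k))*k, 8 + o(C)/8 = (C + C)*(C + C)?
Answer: 6804101277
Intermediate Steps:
o(C) = -64 + 32*C**2 (o(C) = -64 + 8*((C + C)*(C + C)) = -64 + 8*((2*C)*(2*C)) = -64 + 8*(4*C**2) = -64 + 32*C**2)
K(k) = 2*k**3 (K(k) = (k*(2*k))*k = (2*k**2)*k = 2*k**3)
-42851 + K(o(7)) = -42851 + 2*(-64 + 32*7**2)**3 = -42851 + 2*(-64 + 32*49)**3 = -42851 + 2*(-64 + 1568)**3 = -42851 + 2*1504**3 = -42851 + 2*3402072064 = -42851 + 6804144128 = 6804101277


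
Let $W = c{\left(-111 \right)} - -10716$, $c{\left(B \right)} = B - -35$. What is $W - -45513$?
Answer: $56153$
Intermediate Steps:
$c{\left(B \right)} = 35 + B$ ($c{\left(B \right)} = B + 35 = 35 + B$)
$W = 10640$ ($W = \left(35 - 111\right) - -10716 = -76 + 10716 = 10640$)
$W - -45513 = 10640 - -45513 = 10640 + 45513 = 56153$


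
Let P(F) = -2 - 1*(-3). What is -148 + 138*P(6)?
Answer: -10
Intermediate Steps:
P(F) = 1 (P(F) = -2 + 3 = 1)
-148 + 138*P(6) = -148 + 138*1 = -148 + 138 = -10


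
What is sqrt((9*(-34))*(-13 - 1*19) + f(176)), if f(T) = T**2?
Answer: 56*sqrt(13) ≈ 201.91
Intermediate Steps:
sqrt((9*(-34))*(-13 - 1*19) + f(176)) = sqrt((9*(-34))*(-13 - 1*19) + 176**2) = sqrt(-306*(-13 - 19) + 30976) = sqrt(-306*(-32) + 30976) = sqrt(9792 + 30976) = sqrt(40768) = 56*sqrt(13)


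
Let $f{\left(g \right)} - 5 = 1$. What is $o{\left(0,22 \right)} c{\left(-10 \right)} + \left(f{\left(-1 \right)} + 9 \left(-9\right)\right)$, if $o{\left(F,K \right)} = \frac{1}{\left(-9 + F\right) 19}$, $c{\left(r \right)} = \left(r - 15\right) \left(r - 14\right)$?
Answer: $- \frac{4475}{57} \approx -78.509$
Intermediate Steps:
$f{\left(g \right)} = 6$ ($f{\left(g \right)} = 5 + 1 = 6$)
$c{\left(r \right)} = \left(-15 + r\right) \left(-14 + r\right)$
$o{\left(F,K \right)} = \frac{1}{19 \left(-9 + F\right)}$ ($o{\left(F,K \right)} = \frac{1}{-9 + F} \frac{1}{19} = \frac{1}{19 \left(-9 + F\right)}$)
$o{\left(0,22 \right)} c{\left(-10 \right)} + \left(f{\left(-1 \right)} + 9 \left(-9\right)\right) = \frac{1}{19 \left(-9 + 0\right)} \left(210 + \left(-10\right)^{2} - -290\right) + \left(6 + 9 \left(-9\right)\right) = \frac{1}{19 \left(-9\right)} \left(210 + 100 + 290\right) + \left(6 - 81\right) = \frac{1}{19} \left(- \frac{1}{9}\right) 600 - 75 = \left(- \frac{1}{171}\right) 600 - 75 = - \frac{200}{57} - 75 = - \frac{4475}{57}$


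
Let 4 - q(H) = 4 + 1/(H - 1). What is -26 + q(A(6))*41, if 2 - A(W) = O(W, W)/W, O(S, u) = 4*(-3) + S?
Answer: -93/2 ≈ -46.500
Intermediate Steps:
O(S, u) = -12 + S
A(W) = 2 - (-12 + W)/W
q(H) = -1/(-1 + H) (q(H) = 4 - (4 + 1/(H - 1)) = 4 - (4 + 1/(-1 + H)) = 4 + (-4 - 1/(-1 + H)) = -1/(-1 + H))
-26 + q(A(6))*41 = -26 - 1/(-1 + (12 + 6)/6)*41 = -26 - 1/(-1 + (1/6)*18)*41 = -26 - 1/(-1 + 3)*41 = -26 - 1/2*41 = -26 - 41/2 = -93/2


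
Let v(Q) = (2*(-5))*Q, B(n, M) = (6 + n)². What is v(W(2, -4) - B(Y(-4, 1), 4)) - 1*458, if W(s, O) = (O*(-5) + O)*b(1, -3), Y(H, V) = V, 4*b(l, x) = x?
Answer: 152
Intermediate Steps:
b(l, x) = x/4
W(s, O) = 3*O (W(s, O) = (O*(-5) + O)*((¼)*(-3)) = (-5*O + O)*(-¾) = -4*O*(-¾) = 3*O)
v(Q) = -10*Q
v(W(2, -4) - B(Y(-4, 1), 4)) - 1*458 = -10*(3*(-4) - (6 + 1)²) - 1*458 = -10*(-12 - 1*7²) - 458 = -10*(-12 - 1*49) - 458 = -10*(-12 - 49) - 458 = -10*(-61) - 458 = 610 - 458 = 152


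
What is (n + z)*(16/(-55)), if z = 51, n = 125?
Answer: -256/5 ≈ -51.200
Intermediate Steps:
(n + z)*(16/(-55)) = (125 + 51)*(16/(-55)) = 176*(16*(-1/55)) = 176*(-16/55) = -256/5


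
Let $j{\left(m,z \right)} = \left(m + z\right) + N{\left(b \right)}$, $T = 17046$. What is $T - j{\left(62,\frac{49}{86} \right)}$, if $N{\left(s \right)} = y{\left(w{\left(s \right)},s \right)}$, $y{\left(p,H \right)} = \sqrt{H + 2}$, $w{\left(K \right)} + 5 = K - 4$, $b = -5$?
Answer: $\frac{1460575}{86} - i \sqrt{3} \approx 16983.0 - 1.732 i$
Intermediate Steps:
$w{\left(K \right)} = -9 + K$ ($w{\left(K \right)} = -5 + \left(K - 4\right) = -5 + \left(-4 + K\right) = -9 + K$)
$y{\left(p,H \right)} = \sqrt{2 + H}$
$N{\left(s \right)} = \sqrt{2 + s}$
$j{\left(m,z \right)} = m + z + i \sqrt{3}$ ($j{\left(m,z \right)} = \left(m + z\right) + \sqrt{2 - 5} = \left(m + z\right) + \sqrt{-3} = \left(m + z\right) + i \sqrt{3} = m + z + i \sqrt{3}$)
$T - j{\left(62,\frac{49}{86} \right)} = 17046 - \left(62 + \frac{49}{86} + i \sqrt{3}\right) = 17046 - \left(\frac{5381}{86} + i \sqrt{3}\right) = \frac{1460575}{86} - i \sqrt{3}$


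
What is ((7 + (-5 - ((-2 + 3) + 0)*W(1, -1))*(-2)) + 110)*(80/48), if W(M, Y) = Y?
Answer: 625/3 ≈ 208.33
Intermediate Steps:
((7 + (-5 - ((-2 + 3) + 0)*W(1, -1))*(-2)) + 110)*(80/48) = ((7 + (-5 - ((-2 + 3) + 0)*(-1))*(-2)) + 110)*(80/48) = ((7 + (-5 - (1 + 0)*(-1))*(-2)) + 110)*(80*(1/48)) = ((7 + (-5 - (-1))*(-2)) + 110)*(5/3) = ((7 + (-5 - 1*(-1))*(-2)) + 110)*(5/3) = ((7 + (-5 + 1)*(-2)) + 110)*(5/3) = ((7 - 4*(-2)) + 110)*(5/3) = ((7 + 8) + 110)*(5/3) = (15 + 110)*(5/3) = 125*(5/3) = 625/3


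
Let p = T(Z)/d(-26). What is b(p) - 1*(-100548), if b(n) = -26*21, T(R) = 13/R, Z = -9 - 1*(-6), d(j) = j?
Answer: 100002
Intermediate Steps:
Z = -3 (Z = -9 + 6 = -3)
p = 1/6 (p = (13/(-3))/(-26) = (13*(-1/3))*(-1/26) = -13/3*(-1/26) = 1/6 ≈ 0.16667)
b(n) = -546
b(p) - 1*(-100548) = -546 - 1*(-100548) = -546 + 100548 = 100002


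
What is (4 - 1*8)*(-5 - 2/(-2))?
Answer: 16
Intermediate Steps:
(4 - 1*8)*(-5 - 2/(-2)) = (4 - 8)*(-5 - 2*(-1/2)) = -4*(-5 + 1) = -4*(-4) = 16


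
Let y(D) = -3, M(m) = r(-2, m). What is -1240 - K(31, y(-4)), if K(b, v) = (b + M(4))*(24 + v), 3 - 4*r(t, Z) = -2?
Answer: -7669/4 ≈ -1917.3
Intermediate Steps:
r(t, Z) = 5/4 (r(t, Z) = 3/4 - 1/4*(-2) = 3/4 + 1/2 = 5/4)
M(m) = 5/4
K(b, v) = (24 + v)*(5/4 + b) (K(b, v) = (b + 5/4)*(24 + v) = (5/4 + b)*(24 + v) = (24 + v)*(5/4 + b))
-1240 - K(31, y(-4)) = -1240 - (30 + 24*31 + (5/4)*(-3) + 31*(-3)) = -1240 - (30 + 744 - 15/4 - 93) = -1240 - 1*2709/4 = -1240 - 2709/4 = -7669/4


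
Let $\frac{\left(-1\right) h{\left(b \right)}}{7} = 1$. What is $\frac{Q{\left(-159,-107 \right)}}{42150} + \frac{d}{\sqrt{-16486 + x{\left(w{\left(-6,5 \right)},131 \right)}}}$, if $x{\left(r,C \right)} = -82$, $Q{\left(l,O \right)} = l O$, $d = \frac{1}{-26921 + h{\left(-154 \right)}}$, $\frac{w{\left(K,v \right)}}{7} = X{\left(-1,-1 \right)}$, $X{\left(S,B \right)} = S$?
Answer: $\frac{5671}{14050} + \frac{i \sqrt{4142}}{223071552} \approx 0.40363 + 2.8851 \cdot 10^{-7} i$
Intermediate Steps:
$h{\left(b \right)} = -7$ ($h{\left(b \right)} = \left(-7\right) 1 = -7$)
$w{\left(K,v \right)} = -7$ ($w{\left(K,v \right)} = 7 \left(-1\right) = -7$)
$d = - \frac{1}{26928}$ ($d = \frac{1}{-26921 - 7} = \frac{1}{-26928} = - \frac{1}{26928} \approx -3.7136 \cdot 10^{-5}$)
$Q{\left(l,O \right)} = O l$
$\frac{Q{\left(-159,-107 \right)}}{42150} + \frac{d}{\sqrt{-16486 + x{\left(w{\left(-6,5 \right)},131 \right)}}} = \frac{\left(-107\right) \left(-159\right)}{42150} - \frac{1}{26928 \sqrt{-16486 - 82}} = 17013 \cdot \frac{1}{42150} - \frac{1}{26928 \sqrt{-16568}} = \frac{5671}{14050} - \frac{1}{26928 \cdot 2 i \sqrt{4142}} = \frac{5671}{14050} - \frac{\left(- \frac{1}{8284}\right) i \sqrt{4142}}{26928} = \frac{5671}{14050} + \frac{i \sqrt{4142}}{223071552}$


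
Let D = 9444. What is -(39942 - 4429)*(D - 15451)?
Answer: 213326591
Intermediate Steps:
-(39942 - 4429)*(D - 15451) = -(39942 - 4429)*(9444 - 15451) = -35513*(-6007) = -1*(-213326591) = 213326591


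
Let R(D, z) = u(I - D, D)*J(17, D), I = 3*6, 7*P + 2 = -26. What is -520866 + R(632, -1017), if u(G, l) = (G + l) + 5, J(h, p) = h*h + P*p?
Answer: -572363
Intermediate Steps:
P = -4 (P = -2/7 + (⅐)*(-26) = -2/7 - 26/7 = -4)
I = 18
J(h, p) = h² - 4*p (J(h, p) = h*h - 4*p = h² - 4*p)
u(G, l) = 5 + G + l
R(D, z) = 6647 - 92*D (R(D, z) = (5 + (18 - D) + D)*(17² - 4*D) = 23*(289 - 4*D) = 6647 - 92*D)
-520866 + R(632, -1017) = -520866 + (6647 - 92*632) = -520866 + (6647 - 58144) = -520866 - 51497 = -572363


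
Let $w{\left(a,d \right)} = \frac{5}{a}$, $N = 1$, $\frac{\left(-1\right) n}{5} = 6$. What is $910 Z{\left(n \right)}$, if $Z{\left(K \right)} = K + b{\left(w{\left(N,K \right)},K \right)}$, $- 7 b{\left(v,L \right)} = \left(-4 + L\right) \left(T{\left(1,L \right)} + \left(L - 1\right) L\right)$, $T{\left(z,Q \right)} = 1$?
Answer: $4087720$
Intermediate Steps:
$n = -30$ ($n = \left(-5\right) 6 = -30$)
$b{\left(v,L \right)} = - \frac{\left(1 + L \left(-1 + L\right)\right) \left(-4 + L\right)}{7}$ ($b{\left(v,L \right)} = - \frac{\left(-4 + L\right) \left(1 + \left(L - 1\right) L\right)}{7} = - \frac{\left(-4 + L\right) \left(1 + \left(-1 + L\right) L\right)}{7} = - \frac{\left(-4 + L\right) \left(1 + L \left(-1 + L\right)\right)}{7} = - \frac{\left(1 + L \left(-1 + L\right)\right) \left(-4 + L\right)}{7}$)
$Z{\left(K \right)} = \frac{4}{7} - \frac{K^{3}}{7} + \frac{2 K}{7} + \frac{5 K^{2}}{7}$ ($Z{\left(K \right)} = K - \left(- \frac{4}{7} - \frac{5 K^{2}}{7} + \frac{K^{3}}{7} + \frac{5 K}{7}\right) = \frac{4}{7} - \frac{K^{3}}{7} + \frac{2 K}{7} + \frac{5 K^{2}}{7}$)
$910 Z{\left(n \right)} = 910 \left(\frac{4}{7} - \frac{\left(-30\right)^{3}}{7} + \frac{2}{7} \left(-30\right) + \frac{5 \left(-30\right)^{2}}{7}\right) = 910 \left(\frac{4}{7} - - \frac{27000}{7} - \frac{60}{7} + \frac{5}{7} \cdot 900\right) = 910 \left(\frac{4}{7} + \frac{27000}{7} - \frac{60}{7} + \frac{4500}{7}\right) = 910 \cdot 4492 = 4087720$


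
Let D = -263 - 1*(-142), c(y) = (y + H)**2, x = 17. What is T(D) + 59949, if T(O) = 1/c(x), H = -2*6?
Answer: 1498726/25 ≈ 59949.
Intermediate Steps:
H = -12
c(y) = (-12 + y)**2 (c(y) = (y - 12)**2 = (-12 + y)**2)
D = -121 (D = -263 + 142 = -121)
T(O) = 1/25 (T(O) = 1/((-12 + 17)**2) = 1/(5**2) = 1/25)
T(D) + 59949 = 1/25 + 59949 = 1498726/25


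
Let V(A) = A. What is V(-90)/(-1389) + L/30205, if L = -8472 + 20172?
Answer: 1264650/2796983 ≈ 0.45215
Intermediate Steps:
L = 11700
V(-90)/(-1389) + L/30205 = -90/(-1389) + 11700/30205 = -90*(-1/1389) + 11700*(1/30205) = 30/463 + 2340/6041 = 1264650/2796983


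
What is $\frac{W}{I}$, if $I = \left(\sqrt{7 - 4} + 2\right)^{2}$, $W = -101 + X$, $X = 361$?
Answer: $\frac{260}{\left(2 + \sqrt{3}\right)^{2}} \approx 18.667$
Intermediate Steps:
$W = 260$ ($W = -101 + 361 = 260$)
$I = \left(2 + \sqrt{3}\right)^{2}$ ($I = \left(\sqrt{3} + 2\right)^{2} = \left(2 + \sqrt{3}\right)^{2} \approx 13.928$)
$\frac{W}{I} = \frac{260}{\left(2 + \sqrt{3}\right)^{2}}$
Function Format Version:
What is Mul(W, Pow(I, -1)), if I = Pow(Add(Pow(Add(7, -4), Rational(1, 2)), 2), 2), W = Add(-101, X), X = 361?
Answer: Mul(260, Pow(Add(2, Pow(3, Rational(1, 2))), -2)) ≈ 18.667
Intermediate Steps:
W = 260 (W = Add(-101, 361) = 260)
I = Pow(Add(2, Pow(3, Rational(1, 2))), 2) (I = Pow(Add(Pow(3, Rational(1, 2)), 2), 2) = Pow(Add(2, Pow(3, Rational(1, 2))), 2) ≈ 13.928)
Mul(W, Pow(I, -1)) = Mul(260, Pow(Pow(Add(2, Pow(3, Rational(1, 2))), 2), -1)) = Mul(260, Pow(Add(2, Pow(3, Rational(1, 2))), -2))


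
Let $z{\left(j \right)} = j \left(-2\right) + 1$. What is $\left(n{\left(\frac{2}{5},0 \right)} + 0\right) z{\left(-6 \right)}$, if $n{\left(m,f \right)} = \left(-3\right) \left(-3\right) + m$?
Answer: $\frac{611}{5} \approx 122.2$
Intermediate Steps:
$z{\left(j \right)} = 1 - 2 j$ ($z{\left(j \right)} = - 2 j + 1 = 1 - 2 j$)
$n{\left(m,f \right)} = 9 + m$
$\left(n{\left(\frac{2}{5},0 \right)} + 0\right) z{\left(-6 \right)} = \left(\left(9 + \frac{2}{5}\right) + 0\right) \left(1 - -12\right) = \left(\left(9 + 2 \cdot \frac{1}{5}\right) + 0\right) \left(1 + 12\right) = \left(\left(9 + \frac{2}{5}\right) + 0\right) 13 = \left(\frac{47}{5} + 0\right) 13 = \frac{47}{5} \cdot 13 = \frac{611}{5}$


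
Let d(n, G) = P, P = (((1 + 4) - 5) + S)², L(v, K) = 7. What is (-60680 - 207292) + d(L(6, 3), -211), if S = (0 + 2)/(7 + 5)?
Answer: -9646991/36 ≈ -2.6797e+5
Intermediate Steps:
S = ⅙ (S = 2/12 = 2*(1/12) = ⅙ ≈ 0.16667)
P = 1/36 (P = (((1 + 4) - 5) + ⅙)² = ((5 - 5) + ⅙)² = (0 + ⅙)² = (⅙)² = 1/36 ≈ 0.027778)
d(n, G) = 1/36
(-60680 - 207292) + d(L(6, 3), -211) = (-60680 - 207292) + 1/36 = -267972 + 1/36 = -9646991/36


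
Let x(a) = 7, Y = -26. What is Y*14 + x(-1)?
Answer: -357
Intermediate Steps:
Y*14 + x(-1) = -26*14 + 7 = -364 + 7 = -357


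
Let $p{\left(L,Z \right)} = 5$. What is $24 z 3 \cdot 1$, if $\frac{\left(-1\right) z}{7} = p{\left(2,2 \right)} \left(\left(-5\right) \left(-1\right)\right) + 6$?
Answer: $-15624$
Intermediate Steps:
$z = -217$ ($z = - 7 \left(5 \left(\left(-5\right) \left(-1\right)\right) + 6\right) = - 7 \left(5 \cdot 5 + 6\right) = - 7 \left(25 + 6\right) = \left(-7\right) 31 = -217$)
$24 z 3 \cdot 1 = 24 \left(-217\right) 3 \cdot 1 = \left(-5208\right) 3 = -15624$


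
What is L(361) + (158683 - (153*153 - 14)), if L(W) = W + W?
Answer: 136010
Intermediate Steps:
L(W) = 2*W
L(361) + (158683 - (153*153 - 14)) = 2*361 + (158683 - (153*153 - 14)) = 722 + (158683 - (23409 - 14)) = 722 + (158683 - 1*23395) = 722 + (158683 - 23395) = 722 + 135288 = 136010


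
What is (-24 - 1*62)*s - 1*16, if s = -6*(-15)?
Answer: -7756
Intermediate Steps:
s = 90
(-24 - 1*62)*s - 1*16 = (-24 - 1*62)*90 - 1*16 = (-24 - 62)*90 - 16 = -86*90 - 16 = -7740 - 16 = -7756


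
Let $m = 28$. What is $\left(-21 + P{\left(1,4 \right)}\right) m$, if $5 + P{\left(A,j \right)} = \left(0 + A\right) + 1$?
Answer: $-672$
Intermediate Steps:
$P{\left(A,j \right)} = -4 + A$ ($P{\left(A,j \right)} = -5 + \left(\left(0 + A\right) + 1\right) = -5 + \left(A + 1\right) = -5 + \left(1 + A\right) = -4 + A$)
$\left(-21 + P{\left(1,4 \right)}\right) m = \left(-21 + \left(-4 + 1\right)\right) 28 = \left(-21 - 3\right) 28 = \left(-24\right) 28 = -672$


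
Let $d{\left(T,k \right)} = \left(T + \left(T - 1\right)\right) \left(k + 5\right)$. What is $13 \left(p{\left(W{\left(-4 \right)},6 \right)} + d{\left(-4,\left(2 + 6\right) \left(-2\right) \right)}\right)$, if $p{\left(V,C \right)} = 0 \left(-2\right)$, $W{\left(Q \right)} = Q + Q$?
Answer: $1287$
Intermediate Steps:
$W{\left(Q \right)} = 2 Q$
$p{\left(V,C \right)} = 0$
$d{\left(T,k \right)} = \left(-1 + 2 T\right) \left(5 + k\right)$ ($d{\left(T,k \right)} = \left(T + \left(-1 + T\right)\right) \left(5 + k\right) = \left(-1 + 2 T\right) \left(5 + k\right)$)
$13 \left(p{\left(W{\left(-4 \right)},6 \right)} + d{\left(-4,\left(2 + 6\right) \left(-2\right) \right)}\right) = 13 \left(0 + \left(-5 - \left(2 + 6\right) \left(-2\right) + 10 \left(-4\right) + 2 \left(-4\right) \left(2 + 6\right) \left(-2\right)\right)\right) = 13 \left(0 - \left(45 - 16 + 8 \cdot 8 \left(-2\right)\right)\right) = 13 \left(0 - \left(29 - 128\right)\right) = 13 \left(0 + \left(-5 + 16 - 40 + 128\right)\right) = 13 \left(0 + 99\right) = 13 \cdot 99 = 1287$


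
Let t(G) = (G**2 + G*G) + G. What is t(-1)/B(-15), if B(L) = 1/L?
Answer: -15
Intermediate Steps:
t(G) = G + 2*G**2 (t(G) = (G**2 + G**2) + G = 2*G**2 + G = G + 2*G**2)
t(-1)/B(-15) = (-(1 + 2*(-1)))/(1/(-15)) = (-(1 - 2))/(-1/15) = -1*(-1)*(-15) = 1*(-15) = -15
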